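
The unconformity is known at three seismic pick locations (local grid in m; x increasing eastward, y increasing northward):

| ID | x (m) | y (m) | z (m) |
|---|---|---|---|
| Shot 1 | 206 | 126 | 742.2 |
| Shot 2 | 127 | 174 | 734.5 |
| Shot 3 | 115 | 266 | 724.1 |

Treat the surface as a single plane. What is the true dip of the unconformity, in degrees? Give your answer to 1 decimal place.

Let the plane be z = a·x + b·y + c.
Shot 2−Shot 1: −79a + 48b = −7.7;  Shot 3−Shot 1: −91a + 140b = −18.1.
Solving gives a = 0.03126, b = −0.10897.
Gradient magnitude |∇z| = √(a² + b²) = √(0.00098 + 0.01187) = 0.11336.
True dip = arctan(0.11336) = 6.5°, dipping toward NNW (azimuth ≈ 344°).

6.5°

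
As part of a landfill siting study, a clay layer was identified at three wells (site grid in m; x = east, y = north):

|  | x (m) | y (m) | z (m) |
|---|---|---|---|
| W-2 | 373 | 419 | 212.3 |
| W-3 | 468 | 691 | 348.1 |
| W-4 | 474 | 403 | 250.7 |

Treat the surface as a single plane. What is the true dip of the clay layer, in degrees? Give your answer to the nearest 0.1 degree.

Two edge vectors: W-2→W-3 = (95, 272, 135.8), W-2→W-4 = (101, -16, 38.4).
Normal n = (W-2→W-3) × (W-2→W-4) = (12617.6, 10067.8, -28992).
So ∂z/∂x = −n_x/n_z = 0.43521 and ∂z/∂y = −n_y/n_z = 0.34726.
Gradient magnitude |∇z| = √(a² + b²) = √(0.18941 + 0.12059) = 0.55677.
True dip = arctan(0.55677) = 29.1°, dipping toward SW (azimuth ≈ 231°).

29.1°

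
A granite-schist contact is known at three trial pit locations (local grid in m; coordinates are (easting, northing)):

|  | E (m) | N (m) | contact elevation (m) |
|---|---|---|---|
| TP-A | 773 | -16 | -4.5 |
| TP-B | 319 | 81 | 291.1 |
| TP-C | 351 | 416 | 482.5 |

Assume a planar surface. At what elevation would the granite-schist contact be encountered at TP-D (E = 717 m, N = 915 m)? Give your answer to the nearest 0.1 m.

Two edge vectors: TP-A→TP-B = (-454, 97, 295.6), TP-A→TP-C = (-422, 432, 487).
Normal n = (TP-A→TP-B) × (TP-A→TP-C) = (-80460.2, 96354.8, -155194).
So ∂z/∂E = −n_x/n_z = −0.51845 and ∂z/∂N = −n_y/n_z = 0.62087.
Intercept c from TP-A: -4.5 + 400.76 + 9.93 = 406.20.
At (717, 915): z = −371.7 + 568.1 + 406.20 = 602.6 m.

602.6 m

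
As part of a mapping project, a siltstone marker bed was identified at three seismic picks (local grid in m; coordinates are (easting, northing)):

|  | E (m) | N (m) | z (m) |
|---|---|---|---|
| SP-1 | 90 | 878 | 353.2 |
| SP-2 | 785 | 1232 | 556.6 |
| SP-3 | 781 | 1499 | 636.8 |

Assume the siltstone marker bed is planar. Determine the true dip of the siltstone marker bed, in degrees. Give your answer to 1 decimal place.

Let the plane be z = a·E + b·N + c.
SP-2−SP-1: 695a + 354b = 203.4;  SP-3−SP-1: 691a + 621b = 283.6.
Solving gives a = 0.13861, b = 0.30245.
Gradient magnitude |∇z| = √(a² + b²) = √(0.01921 + 0.09148) = 0.33270.
True dip = arctan(0.33270) = 18.4°, dipping toward SSW (azimuth ≈ 205°).

18.4°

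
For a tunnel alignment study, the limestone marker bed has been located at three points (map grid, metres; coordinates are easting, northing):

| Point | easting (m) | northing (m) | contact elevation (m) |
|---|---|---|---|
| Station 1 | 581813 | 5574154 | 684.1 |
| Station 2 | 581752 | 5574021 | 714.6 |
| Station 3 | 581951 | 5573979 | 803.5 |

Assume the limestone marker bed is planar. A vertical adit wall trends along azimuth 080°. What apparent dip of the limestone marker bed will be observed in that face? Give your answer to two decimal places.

Two edge vectors: Station 1→Station 2 = (-61, -133, 30.5), Station 1→Station 3 = (138, -175, 119.4).
Normal n = (Station 1→Station 2) × (Station 1→Station 3) = (-10542.7, 11492.4, 29029).
So ∂z/∂easting = −n_x/n_z = 0.36318 and ∂z/∂northing = −n_y/n_z = −0.39589.
Unit vector along 080° is (sin 80°, cos 80°) = (0.9848, 0.1736).
Slope in that direction = a·(0.9848) + b·(0.1736) = 0.28891.
Apparent dip = arctan|0.28891| = 16.11° (true dip is 28.2°, so apparent ≤ true as expected).

16.11°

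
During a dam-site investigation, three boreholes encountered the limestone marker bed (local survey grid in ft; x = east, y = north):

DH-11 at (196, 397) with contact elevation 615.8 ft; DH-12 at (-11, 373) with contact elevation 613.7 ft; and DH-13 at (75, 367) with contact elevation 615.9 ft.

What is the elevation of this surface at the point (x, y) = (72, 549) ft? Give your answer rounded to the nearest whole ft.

601 ft

Two edge vectors: DH-11→DH-12 = (-207, -24, -2.1), DH-11→DH-13 = (-121, -30, 0.1).
Normal n = (DH-11→DH-12) × (DH-11→DH-13) = (-65.4, 274.8, 3306).
So ∂z/∂x = −n_x/n_z = 0.01978 and ∂z/∂y = −n_y/n_z = −0.08312.
Intercept c from DH-11: 615.8 − 3.88 + 33.00 = 644.92.
At (72, 549): z = 1.4 − 45.6 + 644.92 = 600.7 ft.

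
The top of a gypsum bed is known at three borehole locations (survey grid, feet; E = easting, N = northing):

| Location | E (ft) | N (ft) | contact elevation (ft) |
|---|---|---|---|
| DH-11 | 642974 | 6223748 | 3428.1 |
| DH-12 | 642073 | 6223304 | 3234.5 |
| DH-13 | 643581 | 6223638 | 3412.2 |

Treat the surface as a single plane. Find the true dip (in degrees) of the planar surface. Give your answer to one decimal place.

19.8°

Two edge vectors: DH-11→DH-12 = (-901, -444, -193.6), DH-11→DH-13 = (607, -110, -15.9).
Normal n = (DH-11→DH-12) × (DH-11→DH-13) = (-14236.4, -131841.1, 368618).
So ∂z/∂E = −n_x/n_z = 0.03862 and ∂z/∂N = −n_y/n_z = 0.35766.
Gradient magnitude |∇z| = √(a² + b²) = √(0.00149 + 0.12792) = 0.35974.
True dip = arctan(0.35974) = 19.8°, dipping toward S (azimuth ≈ 186°).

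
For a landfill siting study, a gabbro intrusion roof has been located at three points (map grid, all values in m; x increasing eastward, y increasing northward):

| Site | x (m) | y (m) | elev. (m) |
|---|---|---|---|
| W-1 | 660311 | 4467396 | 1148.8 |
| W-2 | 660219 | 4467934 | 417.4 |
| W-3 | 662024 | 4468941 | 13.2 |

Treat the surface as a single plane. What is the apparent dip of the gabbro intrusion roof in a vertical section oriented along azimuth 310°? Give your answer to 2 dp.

50.05°

Let the plane be z = a·x + b·y + c.
W-2−W-1: −92a + 538b = −731.4;  W-3−W-1: 1713a + 1545b = −1135.6.
Solving gives a = 0.48796, b = −1.27604.
Unit vector along 310° is (sin 310°, cos 310°) = (-0.7660, 0.6428).
Slope in that direction = a·(-0.7660) + b·(0.6428) = −1.19402.
Apparent dip = arctan|1.19402| = 50.05° (true dip is 53.8°, so apparent ≤ true as expected).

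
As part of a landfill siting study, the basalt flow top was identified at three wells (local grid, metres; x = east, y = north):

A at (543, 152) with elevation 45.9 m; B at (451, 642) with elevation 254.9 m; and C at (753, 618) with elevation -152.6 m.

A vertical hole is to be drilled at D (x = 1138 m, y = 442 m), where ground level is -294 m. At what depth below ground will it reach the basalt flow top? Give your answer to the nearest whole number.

404 m

Let the plane be z = a·x + b·y + c.
B−A: −92a + 490b = 209;  C−A: 210a + 466b = −198.5.
Solving gives a = −1.33537, b = 0.17581.
Then c = 45.9 − a·543 − b·152 = 744.28.
At (1138, 442): z_contact = −1519.6 + 77.7 + 744.28 = -697.7 m.
Depth below ground = -294 − (-697.7) = 404 m.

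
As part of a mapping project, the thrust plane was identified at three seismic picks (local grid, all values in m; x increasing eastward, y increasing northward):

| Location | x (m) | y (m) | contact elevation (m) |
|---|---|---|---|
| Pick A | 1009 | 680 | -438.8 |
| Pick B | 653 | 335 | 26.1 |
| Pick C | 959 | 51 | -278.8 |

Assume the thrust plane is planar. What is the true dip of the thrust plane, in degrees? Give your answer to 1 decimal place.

49.2°

Two edge vectors: Pick A→Pick B = (-356, -345, 464.9), Pick A→Pick C = (-50, -629, 160).
Normal n = (Pick A→Pick B) × (Pick A→Pick C) = (237222.1, 33715, 206674).
So ∂z/∂x = −n_x/n_z = −1.14781 and ∂z/∂y = −n_y/n_z = −0.16313.
Gradient magnitude |∇z| = √(a² + b²) = √(1.31746 + 0.02661) = 1.15934.
True dip = arctan(1.15934) = 49.2°, dipping toward E (azimuth ≈ 082°).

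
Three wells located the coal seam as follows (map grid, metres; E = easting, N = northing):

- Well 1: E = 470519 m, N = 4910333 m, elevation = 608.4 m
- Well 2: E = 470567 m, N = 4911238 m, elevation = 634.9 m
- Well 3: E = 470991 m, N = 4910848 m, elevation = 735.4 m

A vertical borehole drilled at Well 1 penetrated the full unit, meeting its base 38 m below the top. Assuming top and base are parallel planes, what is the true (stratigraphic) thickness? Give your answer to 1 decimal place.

36.8 m

Two edge vectors: Well 1→Well 2 = (48, 905, 26.5), Well 1→Well 3 = (472, 515, 127).
Normal n = (Well 1→Well 2) × (Well 1→Well 3) = (101287.5, 6412, -402440).
So ∂z/∂E = −n_x/n_z = 0.25168 and ∂z/∂N = −n_y/n_z = 0.01593.
|∇z| = √(a²+b²) = 0.25219, so dip δ = arctan(0.25219) = 14.15°.
True thickness = vertical thickness × cos δ = 38 × cos 14.15° = 36.8 m.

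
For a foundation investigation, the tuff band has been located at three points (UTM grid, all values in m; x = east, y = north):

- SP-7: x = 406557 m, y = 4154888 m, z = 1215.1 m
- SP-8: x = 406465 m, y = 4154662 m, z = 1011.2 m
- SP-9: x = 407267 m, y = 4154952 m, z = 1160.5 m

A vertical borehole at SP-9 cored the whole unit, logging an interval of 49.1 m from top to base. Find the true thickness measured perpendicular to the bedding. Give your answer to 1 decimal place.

35.0 m

Two edge vectors: SP-7→SP-8 = (-92, -226, -203.9), SP-7→SP-9 = (710, 64, -54.6).
Normal n = (SP-7→SP-8) × (SP-7→SP-9) = (25389.2, -149792.2, 154572).
So ∂z/∂x = −n_x/n_z = −0.16425 and ∂z/∂y = −n_y/n_z = 0.96908.
|∇z| = √(a²+b²) = 0.98290, so dip δ = arctan(0.98290) = 44.51°.
True thickness = vertical thickness × cos δ = 49.1 × cos 44.51° = 35.0 m.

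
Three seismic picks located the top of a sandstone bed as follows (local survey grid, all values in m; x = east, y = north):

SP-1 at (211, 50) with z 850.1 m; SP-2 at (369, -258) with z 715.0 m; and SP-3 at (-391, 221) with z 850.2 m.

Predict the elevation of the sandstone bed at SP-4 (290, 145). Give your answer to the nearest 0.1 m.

910.4 m

Let the plane be z = a·x + b·y + c.
SP-2−SP-1: 158a − 308b = −135.1;  SP-3−SP-1: −602a + 171b = 0.1.
Solving gives a = 0.14565, b = 0.51335.
Then c = 850.1 − a·211 − b·50 = 793.70.
At (290, 145): z = 42.2 + 74.4 + 793.70 = 910.4 m.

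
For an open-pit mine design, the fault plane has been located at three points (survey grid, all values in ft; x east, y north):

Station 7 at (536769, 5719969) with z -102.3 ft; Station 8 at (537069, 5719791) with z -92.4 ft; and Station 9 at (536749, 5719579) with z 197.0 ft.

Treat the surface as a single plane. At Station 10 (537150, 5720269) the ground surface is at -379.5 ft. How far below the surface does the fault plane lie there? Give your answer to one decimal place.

102.9 ft

Let the plane be z = a·x + b·y + c.
Station 8−Station 7: 300a − 178b = 9.9;  Station 9−Station 7: −20a − 390b = 299.3.
Solving gives a = −0.409873922, b = −0.746416722.
Then c = -102.3 − a·536769 − b·5719969 = 4489385.83.
At (537150, 5720269): z_contact = −220163.78 − 4269704.44 + 4489385.83 = -482.39 ft.
Depth below ground = -379.5 − (-482.39) = 102.9 ft.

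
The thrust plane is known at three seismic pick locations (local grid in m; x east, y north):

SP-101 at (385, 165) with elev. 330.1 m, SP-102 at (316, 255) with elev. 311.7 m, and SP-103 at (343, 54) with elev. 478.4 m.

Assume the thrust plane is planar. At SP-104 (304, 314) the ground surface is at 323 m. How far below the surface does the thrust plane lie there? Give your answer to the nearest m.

Let the plane be z = a·x + b·y + c.
SP-102−SP-101: −69a + 90b = −18.4;  SP-103−SP-101: −42a − 111b = 148.3.
Solving gives a = −0.98825, b = −0.96210.
Then c = 330.1 − a·385 − b·165 = 869.32.
At (304, 314): z_contact = −300.4 − 302.1 + 869.32 = 266.8 m.
Depth below ground = 323 − 266.8 = 56 m.

56 m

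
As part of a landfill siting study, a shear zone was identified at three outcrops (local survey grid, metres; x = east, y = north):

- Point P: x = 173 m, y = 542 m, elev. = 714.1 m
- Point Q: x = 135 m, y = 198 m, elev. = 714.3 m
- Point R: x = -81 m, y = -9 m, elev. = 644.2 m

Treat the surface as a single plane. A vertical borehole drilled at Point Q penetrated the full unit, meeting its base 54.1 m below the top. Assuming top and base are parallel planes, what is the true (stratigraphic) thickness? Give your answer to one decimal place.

50.8 m

Two edge vectors: Point P→Point Q = (-38, -344, 0.2), Point P→Point R = (-254, -551, -69.9).
Normal n = (Point P→Point Q) × (Point P→Point R) = (24155.8, -2707, -66438).
So ∂z/∂x = −n_x/n_z = 0.36358 and ∂z/∂y = −n_y/n_z = −0.04074.
|∇z| = √(a²+b²) = 0.36586, so dip δ = arctan(0.36586) = 20.10°.
True thickness = vertical thickness × cos δ = 54.1 × cos 20.10° = 50.8 m.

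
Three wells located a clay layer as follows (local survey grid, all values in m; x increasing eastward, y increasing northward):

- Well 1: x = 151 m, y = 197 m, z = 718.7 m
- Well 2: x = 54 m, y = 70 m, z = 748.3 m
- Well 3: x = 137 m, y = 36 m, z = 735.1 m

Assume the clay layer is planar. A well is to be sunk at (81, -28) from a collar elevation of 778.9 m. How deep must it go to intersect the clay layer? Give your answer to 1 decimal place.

27.5 m

Two edge vectors: Well 1→Well 2 = (-97, -127, 29.6), Well 1→Well 3 = (-14, -161, 16.4).
Normal n = (Well 1→Well 2) × (Well 1→Well 3) = (2682.8, 1176.4, 13839).
So ∂z/∂x = −n_x/n_z = −0.19386 and ∂z/∂y = −n_y/n_z = −0.08501.
Intercept c from Well 1: 718.7 + 29.27 + 16.75 = 764.72.
At (81, -28): z_contact = −15.70 + 2.38 + 764.72 = 751.40 m.
Depth below ground = 778.9 − 751.40 = 27.5 m.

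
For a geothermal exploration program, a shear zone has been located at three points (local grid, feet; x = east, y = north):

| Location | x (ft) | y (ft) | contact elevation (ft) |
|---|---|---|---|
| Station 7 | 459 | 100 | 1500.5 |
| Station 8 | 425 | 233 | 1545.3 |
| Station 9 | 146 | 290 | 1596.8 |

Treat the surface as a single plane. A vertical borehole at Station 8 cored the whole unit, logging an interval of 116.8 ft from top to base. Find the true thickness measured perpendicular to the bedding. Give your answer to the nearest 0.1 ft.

110.9 ft

Two edge vectors: Station 7→Station 8 = (-34, 133, 44.8), Station 7→Station 9 = (-313, 190, 96.3).
Normal n = (Station 7→Station 8) × (Station 7→Station 9) = (4295.9, -10748.2, 35169).
So ∂z/∂x = −n_x/n_z = −0.12215 and ∂z/∂y = −n_y/n_z = 0.30562.
|∇z| = √(a²+b²) = 0.32912, so dip δ = arctan(0.32912) = 18.22°.
True thickness = vertical thickness × cos δ = 116.8 × cos 18.22° = 110.9 ft.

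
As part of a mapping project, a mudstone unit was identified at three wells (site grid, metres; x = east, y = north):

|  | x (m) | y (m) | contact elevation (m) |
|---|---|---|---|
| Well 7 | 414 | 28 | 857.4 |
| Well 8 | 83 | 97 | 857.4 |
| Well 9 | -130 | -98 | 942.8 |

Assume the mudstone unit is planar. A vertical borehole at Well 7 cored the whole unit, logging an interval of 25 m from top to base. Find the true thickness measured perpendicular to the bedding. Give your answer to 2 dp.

23.49 m

Two edge vectors: Well 7→Well 8 = (-331, 69, 0), Well 7→Well 9 = (-544, -126, 85.4).
Normal n = (Well 7→Well 8) × (Well 7→Well 9) = (5892.6, 28267.4, 79242).
So ∂z/∂x = −n_x/n_z = −0.07436 and ∂z/∂y = −n_y/n_z = −0.35672.
|∇z| = √(a²+b²) = 0.36439, so dip δ = arctan(0.36439) = 20.02°.
True thickness = vertical thickness × cos δ = 25 × cos 20.02° = 23.49 m.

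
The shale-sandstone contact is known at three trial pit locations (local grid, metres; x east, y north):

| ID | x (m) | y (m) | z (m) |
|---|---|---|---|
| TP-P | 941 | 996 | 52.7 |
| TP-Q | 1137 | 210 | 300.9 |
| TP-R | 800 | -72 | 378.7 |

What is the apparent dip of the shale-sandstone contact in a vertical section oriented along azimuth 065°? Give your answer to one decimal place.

6.0°

Let the plane be z = a·x + b·y + c.
TP-Q−TP-P: 196a − 786b = 248.2;  TP-R−TP-P: −141a − 1068b = 326.
Solving gives a = 0.02762, b = −0.30889.
Unit vector along 065° is (sin 65°, cos 65°) = (0.9063, 0.4226).
Slope in that direction = a·(0.9063) + b·(0.4226) = −0.10551.
Apparent dip = arctan|0.10551| = 6.0° (true dip is 17.2°, so apparent ≤ true as expected).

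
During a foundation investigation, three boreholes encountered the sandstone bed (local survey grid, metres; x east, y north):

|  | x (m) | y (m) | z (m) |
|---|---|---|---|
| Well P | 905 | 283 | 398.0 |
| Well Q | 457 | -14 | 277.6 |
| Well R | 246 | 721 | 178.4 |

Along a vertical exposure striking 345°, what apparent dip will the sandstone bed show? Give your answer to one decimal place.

Let the plane be z = a·x + b·y + c.
Well Q−Well P: −448a − 297b = −120.4;  Well R−Well P: −659a + 438b = −219.6.
Solving gives a = 0.30095, b = −0.04857.
Unit vector along 345° is (sin 345°, cos 345°) = (-0.2588, 0.9659).
Slope in that direction = a·(-0.2588) + b·(0.9659) = −0.12481.
Apparent dip = arctan|0.12481| = 7.1° (true dip is 17.0°, so apparent ≤ true as expected).

7.1°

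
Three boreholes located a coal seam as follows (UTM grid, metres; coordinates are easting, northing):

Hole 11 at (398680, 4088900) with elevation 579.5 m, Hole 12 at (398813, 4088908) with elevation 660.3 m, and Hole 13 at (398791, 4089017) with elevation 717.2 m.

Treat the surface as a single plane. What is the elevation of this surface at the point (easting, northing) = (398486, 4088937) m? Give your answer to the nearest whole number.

493 m

Two edge vectors: Hole 11→Hole 12 = (133, 8, 80.8), Hole 11→Hole 13 = (111, 117, 137.7).
Normal n = (Hole 11→Hole 12) × (Hole 11→Hole 13) = (-8352, -9345.3, 14673).
So ∂z/∂easting = −n_x/n_z = 0.56920875 and ∂z/∂northing = −n_y/n_z = 0.63690452.
Intercept c from Hole 11: 579.5 − 226932.14 − 2604238.89 = −2830591.53.
At (398486, 4088937): z = 226821.7 + 2604262.5 − 2830591.53 = 492.6 m.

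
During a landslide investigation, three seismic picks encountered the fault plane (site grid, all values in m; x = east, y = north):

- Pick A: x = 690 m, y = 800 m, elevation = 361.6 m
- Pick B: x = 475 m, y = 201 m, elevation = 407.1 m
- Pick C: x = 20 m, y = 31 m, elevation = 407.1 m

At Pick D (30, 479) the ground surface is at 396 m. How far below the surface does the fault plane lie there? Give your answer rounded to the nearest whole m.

Two edge vectors: Pick A→Pick B = (-215, -599, 45.5), Pick A→Pick C = (-670, -769, 45.5).
Normal n = (Pick A→Pick B) × (Pick A→Pick C) = (7735, -20702.5, -235995).
So ∂z/∂x = −n_x/n_z = 0.03278 and ∂z/∂y = −n_y/n_z = −0.08772.
Intercept c from Pick A: 361.6 − 22.62 + 70.18 = 409.16.
At (30, 479): z_contact = 1.0 − 42.0 + 409.16 = 368.1 m.
Depth below ground = 396 − 368.1 = 28 m.

28 m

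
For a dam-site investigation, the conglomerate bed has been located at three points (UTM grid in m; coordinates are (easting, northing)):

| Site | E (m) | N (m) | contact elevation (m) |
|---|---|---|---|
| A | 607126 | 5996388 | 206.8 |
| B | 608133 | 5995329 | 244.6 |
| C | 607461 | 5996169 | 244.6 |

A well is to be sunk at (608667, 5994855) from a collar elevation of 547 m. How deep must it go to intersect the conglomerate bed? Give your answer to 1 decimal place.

265.8 m

Let the plane be z = a·E + b·N + c.
B−A: 1007a − 1059b = 37.8;  C−A: 335a − 219b = 37.8.
Solving gives a = 0.236545682, b = 0.189236546.
Then c = 206.8 − a·607126 − b·5996388 = −1278141.99.
At (608667, 5994855): z_contact = 143977.55 + 1134445.65 − 1278141.99 = 281.22 m.
Depth below ground = 547 − 281.22 = 265.8 m.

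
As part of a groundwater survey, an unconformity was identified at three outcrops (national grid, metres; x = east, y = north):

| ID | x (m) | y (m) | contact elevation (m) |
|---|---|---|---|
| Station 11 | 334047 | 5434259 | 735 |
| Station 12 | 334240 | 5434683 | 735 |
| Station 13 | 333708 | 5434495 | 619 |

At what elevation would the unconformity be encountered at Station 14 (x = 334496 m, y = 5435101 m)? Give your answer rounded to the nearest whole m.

Let the plane be z = a·x + b·y + c.
Station 12−Station 11: 193a + 424b = 0;  Station 13−Station 11: −339a + 236b = −116.
Solving gives a = 0.25984235, b = −0.11827730.
Then c = 735 − a·334047 − b·5434259 = 556684.91.
At (334496, 5435101): z = 86916.2 − 642849.1 + 556684.91 = 752.1 m.

752 m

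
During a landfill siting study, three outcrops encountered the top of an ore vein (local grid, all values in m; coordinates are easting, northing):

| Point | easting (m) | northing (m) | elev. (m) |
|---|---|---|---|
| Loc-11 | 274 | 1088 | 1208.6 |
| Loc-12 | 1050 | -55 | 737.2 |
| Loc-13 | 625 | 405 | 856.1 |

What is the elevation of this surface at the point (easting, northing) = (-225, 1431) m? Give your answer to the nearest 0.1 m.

1182.8 m

Two edge vectors: Loc-11→Loc-12 = (776, -1143, -471.4), Loc-11→Loc-13 = (351, -683, -352.5).
Normal n = (Loc-11→Loc-12) × (Loc-11→Loc-13) = (80941.3, 108078.6, -128815).
So ∂z/∂easting = −n_x/n_z = 0.628353 and ∂z/∂northing = −n_y/n_z = 0.839022.
Intercept c from Loc-11: 1208.6 − 172.17 − 912.86 = 123.58.
At (-225, 1431): z = −141.4 + 1200.6 + 123.58 = 1182.8 m.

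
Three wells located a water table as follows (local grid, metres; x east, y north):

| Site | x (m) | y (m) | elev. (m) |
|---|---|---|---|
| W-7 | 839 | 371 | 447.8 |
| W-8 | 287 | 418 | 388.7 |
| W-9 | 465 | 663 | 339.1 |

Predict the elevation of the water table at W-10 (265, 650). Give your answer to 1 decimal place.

325.6 m

Two edge vectors: W-7→W-8 = (-552, 47, -59.1), W-7→W-9 = (-374, 292, -108.7).
Normal n = (W-7→W-8) × (W-7→W-9) = (12148.3, -37899, -143606).
So ∂z/∂x = −n_x/n_z = 0.08459 and ∂z/∂y = −n_y/n_z = −0.26391.
Intercept c from W-7: 447.8 − 70.97 + 97.91 = 474.74.
At (265, 650): z = 22.4 − 171.5 + 474.74 = 325.6 m.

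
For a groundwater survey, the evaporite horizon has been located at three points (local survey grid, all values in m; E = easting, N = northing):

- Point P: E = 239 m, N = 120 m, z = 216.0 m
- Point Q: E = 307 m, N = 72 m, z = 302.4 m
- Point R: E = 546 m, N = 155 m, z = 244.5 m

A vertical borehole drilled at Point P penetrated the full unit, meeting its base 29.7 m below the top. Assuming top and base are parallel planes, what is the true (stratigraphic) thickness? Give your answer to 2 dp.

16.79 m

Two edge vectors: Point P→Point Q = (68, -48, 86.4), Point P→Point R = (307, 35, 28.5).
Normal n = (Point P→Point Q) × (Point P→Point R) = (-4392, 24586.8, 17116).
So ∂z/∂E = −n_x/n_z = 0.25660 and ∂z/∂N = −n_y/n_z = −1.43648.
|∇z| = √(a²+b²) = 1.45922, so dip δ = arctan(1.45922) = 55.58°.
True thickness = vertical thickness × cos δ = 29.7 × cos 55.58° = 16.79 m.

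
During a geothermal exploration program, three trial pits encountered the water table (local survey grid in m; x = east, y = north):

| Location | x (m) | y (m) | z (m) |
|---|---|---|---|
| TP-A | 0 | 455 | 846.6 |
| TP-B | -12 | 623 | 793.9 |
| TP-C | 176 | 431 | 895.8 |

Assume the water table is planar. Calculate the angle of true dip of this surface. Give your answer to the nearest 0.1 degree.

Let the plane be z = a·x + b·y + c.
TP-B−TP-A: −12a + 168b = −52.7;  TP-C−TP-A: 176a − 24b = 49.2.
Solving gives a = 0.23910, b = −0.29661.
Gradient magnitude |∇z| = √(a² + b²) = √(0.05717 + 0.08798) = 0.38098.
True dip = arctan(0.38098) = 20.9°, dipping toward NW (azimuth ≈ 321°).

20.9°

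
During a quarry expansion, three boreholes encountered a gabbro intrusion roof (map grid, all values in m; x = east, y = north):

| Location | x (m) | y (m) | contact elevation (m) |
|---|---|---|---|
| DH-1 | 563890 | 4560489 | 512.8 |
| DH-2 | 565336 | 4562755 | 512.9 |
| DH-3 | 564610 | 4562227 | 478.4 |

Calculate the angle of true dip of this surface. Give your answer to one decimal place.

Two edge vectors: DH-1→DH-2 = (1446, 2266, 0.1), DH-1→DH-3 = (720, 1738, -34.4).
Normal n = (DH-1→DH-2) × (DH-1→DH-3) = (-78124.2, 49814.4, 881628).
So ∂z/∂x = −n_x/n_z = 0.08861 and ∂z/∂y = −n_y/n_z = −0.05650.
Gradient magnitude |∇z| = √(a² + b²) = √(0.00785 + 0.00319) = 0.10509.
True dip = arctan(0.10509) = 6.0°, dipping toward WNW (azimuth ≈ 303°).

6.0°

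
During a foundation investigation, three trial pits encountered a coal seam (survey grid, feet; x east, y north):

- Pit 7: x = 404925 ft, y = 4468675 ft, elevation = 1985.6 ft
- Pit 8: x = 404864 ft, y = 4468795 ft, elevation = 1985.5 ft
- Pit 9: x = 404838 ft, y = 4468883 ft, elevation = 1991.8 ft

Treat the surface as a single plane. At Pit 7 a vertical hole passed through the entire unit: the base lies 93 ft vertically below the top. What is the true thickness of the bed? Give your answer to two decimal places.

Let the plane be z = a·x + b·y + c.
Pit 8−Pit 7: −61a + 120b = −0.1;  Pit 9−Pit 7: −87a + 208b = 6.2.
Solving gives a = 0.34021, b = 0.17211.
|∇z| = √(a²+b²) = 0.38127, so dip δ = arctan(0.38127) = 20.87°.
True thickness = vertical thickness × cos δ = 93 × cos 20.87° = 86.90 ft.

86.90 ft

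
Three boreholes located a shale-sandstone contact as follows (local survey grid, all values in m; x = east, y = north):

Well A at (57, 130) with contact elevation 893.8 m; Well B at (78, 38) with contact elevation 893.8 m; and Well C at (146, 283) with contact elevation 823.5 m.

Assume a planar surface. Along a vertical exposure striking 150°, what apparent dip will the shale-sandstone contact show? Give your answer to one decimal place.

Two edge vectors: Well A→Well B = (21, -92, 0), Well A→Well C = (89, 153, -70.3).
Normal n = (Well A→Well B) × (Well A→Well C) = (6467.6, 1476.3, 11401).
So ∂z/∂x = −n_x/n_z = −0.56728 and ∂z/∂y = −n_y/n_z = −0.12949.
Unit vector along 150° is (sin 150°, cos 150°) = (0.5000, -0.8660).
Slope in that direction = a·(0.5000) + b·(-0.8660) = −0.17150.
Apparent dip = arctan|0.17150| = 9.7° (true dip is 30.2°, so apparent ≤ true as expected).

9.7°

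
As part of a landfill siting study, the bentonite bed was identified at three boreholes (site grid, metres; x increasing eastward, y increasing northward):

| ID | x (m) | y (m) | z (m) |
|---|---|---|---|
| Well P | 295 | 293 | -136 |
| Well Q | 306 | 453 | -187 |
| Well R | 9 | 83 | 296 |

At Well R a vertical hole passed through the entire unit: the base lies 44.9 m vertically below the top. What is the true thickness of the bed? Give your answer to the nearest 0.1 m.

26.6 m

Let the plane be z = a·x + b·y + c.
Well Q−Well P: 11a + 160b = −51;  Well R−Well P: −286a − 210b = 432.
Solving gives a = −1.34430, b = −0.22633.
|∇z| = √(a²+b²) = 1.36322, so dip δ = arctan(1.36322) = 53.74°.
True thickness = vertical thickness × cos δ = 44.9 × cos 53.74° = 26.6 m.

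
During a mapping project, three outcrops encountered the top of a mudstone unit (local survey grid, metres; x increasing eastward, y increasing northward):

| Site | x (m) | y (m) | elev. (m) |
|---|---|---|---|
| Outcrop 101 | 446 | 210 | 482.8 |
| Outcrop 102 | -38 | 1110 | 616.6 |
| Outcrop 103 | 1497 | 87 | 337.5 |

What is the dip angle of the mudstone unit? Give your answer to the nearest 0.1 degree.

8.6°

Two edge vectors: Outcrop 101→Outcrop 102 = (-484, 900, 133.8), Outcrop 101→Outcrop 103 = (1051, -123, -145.3).
Normal n = (Outcrop 101→Outcrop 102) × (Outcrop 101→Outcrop 103) = (-114312.6, 70298.6, -886368).
So ∂z/∂x = −n_x/n_z = −0.12897 and ∂z/∂y = −n_y/n_z = 0.07931.
Gradient magnitude |∇z| = √(a² + b²) = √(0.01663 + 0.00629) = 0.15140.
True dip = arctan(0.15140) = 8.6°, dipping toward ESE (azimuth ≈ 122°).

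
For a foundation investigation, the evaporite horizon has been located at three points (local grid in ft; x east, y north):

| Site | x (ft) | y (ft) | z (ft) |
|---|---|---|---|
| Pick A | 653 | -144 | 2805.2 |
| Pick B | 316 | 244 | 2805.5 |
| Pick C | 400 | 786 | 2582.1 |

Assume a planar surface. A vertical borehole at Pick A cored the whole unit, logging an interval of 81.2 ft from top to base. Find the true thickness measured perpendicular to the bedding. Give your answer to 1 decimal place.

71.6 ft

Let the plane be z = a·x + b·y + c.
Pick B−Pick A: −337a + 388b = 0.3;  Pick C−Pick A: −253a + 930b = −223.1.
Solving gives a = −0.40345, b = −0.34965.
|∇z| = √(a²+b²) = 0.53388, so dip δ = arctan(0.53388) = 28.10°.
True thickness = vertical thickness × cos δ = 81.2 × cos 28.10° = 71.6 ft.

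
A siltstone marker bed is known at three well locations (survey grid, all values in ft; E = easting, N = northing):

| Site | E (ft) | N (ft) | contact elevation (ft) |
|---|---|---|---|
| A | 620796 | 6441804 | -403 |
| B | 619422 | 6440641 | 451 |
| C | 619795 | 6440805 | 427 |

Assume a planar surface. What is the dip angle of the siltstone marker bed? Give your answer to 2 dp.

55.80°

Let the plane be z = a·E + b·N + c.
B−A: −1374a − 1163b = 854;  C−A: −1001a − 999b = 830.
Solving gives a = 0.53796, b = −1.36986.
Gradient magnitude |∇z| = √(a² + b²) = √(0.28940 + 1.87653) = 1.47171.
True dip = arctan(1.47171) = 55.80°, dipping toward NNW (azimuth ≈ 339°).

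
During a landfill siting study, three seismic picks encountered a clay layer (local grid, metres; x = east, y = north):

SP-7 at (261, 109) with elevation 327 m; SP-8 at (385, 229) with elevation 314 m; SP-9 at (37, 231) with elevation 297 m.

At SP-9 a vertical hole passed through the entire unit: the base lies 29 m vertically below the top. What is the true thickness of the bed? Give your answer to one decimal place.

28.6 m

Two edge vectors: SP-7→SP-8 = (124, 120, -13), SP-7→SP-9 = (-224, 122, -30).
Normal n = (SP-7→SP-8) × (SP-7→SP-9) = (-2014, 6632, 42008).
So ∂z/∂x = −n_x/n_z = 0.04794 and ∂z/∂y = −n_y/n_z = −0.15787.
|∇z| = √(a²+b²) = 0.16499, so dip δ = arctan(0.16499) = 9.37°.
True thickness = vertical thickness × cos δ = 29 × cos 9.37° = 28.6 m.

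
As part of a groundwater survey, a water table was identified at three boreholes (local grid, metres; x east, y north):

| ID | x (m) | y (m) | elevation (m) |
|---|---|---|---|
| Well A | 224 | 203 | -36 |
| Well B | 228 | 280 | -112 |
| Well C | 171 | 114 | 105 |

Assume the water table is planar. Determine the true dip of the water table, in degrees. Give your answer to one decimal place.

55.2°

Let the plane be z = a·x + b·y + c.
Well B−Well A: 4a + 77b = −76;  Well C−Well A: −53a − 89b = 141.
Solving gives a = −1.09879, b = −0.92993.
Gradient magnitude |∇z| = √(a² + b²) = √(1.20734 + 0.86478) = 1.43949.
True dip = arctan(1.43949) = 55.2°, dipping toward NE (azimuth ≈ 050°).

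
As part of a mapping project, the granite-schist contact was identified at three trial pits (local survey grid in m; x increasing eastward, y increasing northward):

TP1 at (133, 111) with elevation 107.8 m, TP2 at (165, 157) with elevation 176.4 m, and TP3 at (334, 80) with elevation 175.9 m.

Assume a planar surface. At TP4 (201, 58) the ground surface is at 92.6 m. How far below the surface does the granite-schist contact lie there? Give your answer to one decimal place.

Two edge vectors: TP1→TP2 = (32, 46, 68.6), TP1→TP3 = (201, -31, 68.1).
Normal n = (TP1→TP2) × (TP1→TP3) = (5259.2, 11609.4, -10238).
So ∂z/∂x = −n_x/n_z = 0.51369 and ∂z/∂y = −n_y/n_z = 1.13395.
Intercept c from TP1: 107.8 − 68.32 − 125.87 = −86.39.
At (201, 58): z_contact = 103.25 + 65.77 − 86.39 = 82.63 m.
Depth below ground = 92.6 − 82.63 = 10.0 m.

10.0 m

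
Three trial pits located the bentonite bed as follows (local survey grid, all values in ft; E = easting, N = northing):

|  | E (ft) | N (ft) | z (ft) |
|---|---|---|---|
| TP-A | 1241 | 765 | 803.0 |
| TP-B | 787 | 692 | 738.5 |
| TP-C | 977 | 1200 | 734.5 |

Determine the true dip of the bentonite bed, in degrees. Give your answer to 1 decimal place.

9.4°

Let the plane be z = a·E + b·N + c.
TP-B−TP-A: −454a − 73b = −64.5;  TP-C−TP-A: −264a + 435b = −68.5.
Solving gives a = 0.15251, b = −0.06491.
Gradient magnitude |∇z| = √(a² + b²) = √(0.02326 + 0.00421) = 0.16575.
True dip = arctan(0.16575) = 9.4°, dipping toward WNW (azimuth ≈ 293°).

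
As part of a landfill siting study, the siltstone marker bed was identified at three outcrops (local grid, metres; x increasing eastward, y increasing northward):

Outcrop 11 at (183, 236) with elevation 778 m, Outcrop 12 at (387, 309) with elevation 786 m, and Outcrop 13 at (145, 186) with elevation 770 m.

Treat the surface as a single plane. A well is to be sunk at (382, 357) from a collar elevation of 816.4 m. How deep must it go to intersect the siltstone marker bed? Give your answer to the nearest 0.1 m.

Two edge vectors: Outcrop 11→Outcrop 12 = (204, 73, 8), Outcrop 11→Outcrop 13 = (-38, -50, -8).
Normal n = (Outcrop 11→Outcrop 12) × (Outcrop 11→Outcrop 13) = (-184, 1328, -7426).
So ∂z/∂x = −n_x/n_z = −0.02478 and ∂z/∂y = −n_y/n_z = 0.17883.
Intercept c from Outcrop 11: 778 + 4.53 − 42.20 = 740.33.
At (382, 357): z_contact = −9.47 + 63.84 + 740.33 = 794.71 m.
Depth below ground = 816.4 − 794.71 = 21.7 m.

21.7 m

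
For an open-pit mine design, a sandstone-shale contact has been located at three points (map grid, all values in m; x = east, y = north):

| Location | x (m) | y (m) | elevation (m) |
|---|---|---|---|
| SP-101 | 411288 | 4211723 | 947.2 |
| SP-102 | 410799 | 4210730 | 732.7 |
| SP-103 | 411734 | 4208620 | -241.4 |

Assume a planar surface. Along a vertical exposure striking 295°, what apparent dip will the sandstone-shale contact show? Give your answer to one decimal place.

21.0°

Let the plane be z = a·x + b·y + c.
SP-102−SP-101: −489a − 993b = −214.5;  SP-103−SP-101: 446a − 3103b = −1188.6.
Solving gives a = −0.26256, b = 0.34531.
Unit vector along 295° is (sin 295°, cos 295°) = (-0.9063, 0.4226).
Slope in that direction = a·(-0.9063) + b·(0.4226) = 0.38390.
Apparent dip = arctan|0.38390| = 21.0° (true dip is 23.5°, so apparent ≤ true as expected).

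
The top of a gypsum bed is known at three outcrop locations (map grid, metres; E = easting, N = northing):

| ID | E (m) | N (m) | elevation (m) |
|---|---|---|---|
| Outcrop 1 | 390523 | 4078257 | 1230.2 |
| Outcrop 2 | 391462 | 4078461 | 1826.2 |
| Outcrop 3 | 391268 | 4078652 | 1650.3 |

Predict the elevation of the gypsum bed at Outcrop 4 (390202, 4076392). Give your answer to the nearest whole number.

1433 m

Two edge vectors: Outcrop 1→Outcrop 2 = (939, 204, 596), Outcrop 1→Outcrop 3 = (745, 395, 420.1).
Normal n = (Outcrop 1→Outcrop 2) × (Outcrop 1→Outcrop 3) = (-149719.6, 49546.1, 218925).
So ∂z/∂E = −n_x/n_z = 0.68388535 and ∂z/∂N = −n_y/n_z = −0.22631540.
Intercept c from Outcrop 1: 1230.2 − 267072.96 + 922972.38 = 657129.63.
At (390202, 4076392): z = 266853.4 − 922550.3 + 657129.63 = 1432.8 m.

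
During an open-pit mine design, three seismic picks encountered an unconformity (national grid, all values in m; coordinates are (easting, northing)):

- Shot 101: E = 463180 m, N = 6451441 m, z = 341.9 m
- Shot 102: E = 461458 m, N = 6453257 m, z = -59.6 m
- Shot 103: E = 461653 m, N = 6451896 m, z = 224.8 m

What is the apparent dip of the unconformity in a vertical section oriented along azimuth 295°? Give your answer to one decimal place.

Let the plane be z = a·E + b·N + c.
Shot 102−Shot 101: −1722a + 1816b = −401.5;  Shot 103−Shot 101: −1527a + 455b = −117.1.
Solving gives a = 0.01506, b = −0.20681.
Unit vector along 295° is (sin 295°, cos 295°) = (-0.9063, 0.4226).
Slope in that direction = a·(-0.9063) + b·(0.4226) = −0.10105.
Apparent dip = arctan|0.10105| = 5.8° (true dip is 11.7°, so apparent ≤ true as expected).

5.8°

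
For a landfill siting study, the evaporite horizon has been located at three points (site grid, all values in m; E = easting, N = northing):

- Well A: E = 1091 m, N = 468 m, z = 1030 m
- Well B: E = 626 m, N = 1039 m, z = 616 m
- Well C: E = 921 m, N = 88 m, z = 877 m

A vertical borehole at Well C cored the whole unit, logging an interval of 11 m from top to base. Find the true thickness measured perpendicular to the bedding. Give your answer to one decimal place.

Let the plane be z = a·E + b·N + c.
Well B−Well A: −465a + 571b = −414;  Well C−Well A: −170a − 380b = −153.
Solving gives a = 0.89375, b = 0.00279.
|∇z| = √(a²+b²) = 0.89376, so dip δ = arctan(0.89376) = 41.79°.
True thickness = vertical thickness × cos δ = 11 × cos 41.79° = 8.2 m.

8.2 m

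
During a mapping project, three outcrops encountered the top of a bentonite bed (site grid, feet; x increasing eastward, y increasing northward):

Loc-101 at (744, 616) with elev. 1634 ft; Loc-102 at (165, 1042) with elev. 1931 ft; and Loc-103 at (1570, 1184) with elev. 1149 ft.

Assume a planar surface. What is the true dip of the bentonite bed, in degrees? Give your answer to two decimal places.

28.98°

Two edge vectors: Loc-101→Loc-102 = (-579, 426, 297), Loc-101→Loc-103 = (826, 568, -485).
Normal n = (Loc-101→Loc-102) × (Loc-101→Loc-103) = (-375306, -35493, -680748).
So ∂z/∂x = −n_x/n_z = −0.55131 and ∂z/∂y = −n_y/n_z = −0.05214.
Gradient magnitude |∇z| = √(a² + b²) = √(0.30395 + 0.00272) = 0.55377.
True dip = arctan(0.55377) = 28.98°, dipping toward E (azimuth ≈ 085°).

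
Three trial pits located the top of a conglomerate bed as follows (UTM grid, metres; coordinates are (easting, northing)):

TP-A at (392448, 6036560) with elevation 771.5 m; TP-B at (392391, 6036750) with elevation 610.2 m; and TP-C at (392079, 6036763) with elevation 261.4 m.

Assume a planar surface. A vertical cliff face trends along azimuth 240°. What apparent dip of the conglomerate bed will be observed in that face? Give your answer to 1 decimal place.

Let the plane be z = a·E + b·N + c.
TP-B−TP-A: −57a + 190b = −161.3;  TP-C−TP-A: −369a + 203b = −510.1.
Solving gives a = 1.09628, b = −0.52006.
Unit vector along 240° is (sin 240°, cos 240°) = (-0.8660, -0.5000).
Slope in that direction = a·(-0.8660) + b·(-0.5000) = −0.68937.
Apparent dip = arctan|0.68937| = 34.6° (true dip is 50.5°, so apparent ≤ true as expected).

34.6°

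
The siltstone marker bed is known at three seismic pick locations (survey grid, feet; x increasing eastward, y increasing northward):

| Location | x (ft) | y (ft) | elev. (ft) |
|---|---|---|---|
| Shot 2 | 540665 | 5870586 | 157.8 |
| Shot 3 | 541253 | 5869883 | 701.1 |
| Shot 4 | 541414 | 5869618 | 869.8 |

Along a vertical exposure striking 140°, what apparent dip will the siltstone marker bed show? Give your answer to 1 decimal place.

Let the plane be z = a·x + b·y + c.
Shot 3−Shot 2: 588a − 703b = 543.3;  Shot 4−Shot 2: 749a − 968b = 712.
Solving gives a = 0.59522, b = −0.27498.
Unit vector along 140° is (sin 140°, cos 140°) = (0.6428, -0.7660).
Slope in that direction = a·(0.6428) + b·(-0.7660) = 0.59325.
Apparent dip = arctan|0.59325| = 30.7° (true dip is 33.3°, so apparent ≤ true as expected).

30.7°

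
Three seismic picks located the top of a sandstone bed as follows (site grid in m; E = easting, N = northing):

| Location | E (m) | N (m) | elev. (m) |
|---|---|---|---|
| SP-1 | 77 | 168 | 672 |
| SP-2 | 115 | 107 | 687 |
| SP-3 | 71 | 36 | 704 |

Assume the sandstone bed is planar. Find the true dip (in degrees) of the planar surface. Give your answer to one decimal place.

13.6°

Two edge vectors: SP-1→SP-2 = (38, -61, 15), SP-1→SP-3 = (-6, -132, 32).
Normal n = (SP-1→SP-2) × (SP-1→SP-3) = (28, -1306, -5382).
So ∂z/∂E = −n_x/n_z = 0.00520 and ∂z/∂N = −n_y/n_z = −0.24266.
Gradient magnitude |∇z| = √(a² + b²) = √(0.00003 + 0.05888) = 0.24272.
True dip = arctan(0.24272) = 13.6°, dipping toward N (azimuth ≈ 359°).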